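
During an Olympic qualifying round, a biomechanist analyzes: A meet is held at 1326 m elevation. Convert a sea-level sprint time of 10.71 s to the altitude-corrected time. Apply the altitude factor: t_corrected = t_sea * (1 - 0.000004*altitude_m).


Correction factor = 1 - 0.000004 * 1326 = 0.994696
t_corrected = t_sea * factor = 10.71 * 0.994696
t_corrected = 10.6532 s

10.6532 s


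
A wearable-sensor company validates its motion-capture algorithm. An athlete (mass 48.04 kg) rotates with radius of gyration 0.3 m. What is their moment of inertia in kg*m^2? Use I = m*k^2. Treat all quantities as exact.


I = m * k^2
I = 48.04 * 0.3^2
I = 48.04 * 0.09 = 4.3236 kg*m^2

4.3236 kg*m^2


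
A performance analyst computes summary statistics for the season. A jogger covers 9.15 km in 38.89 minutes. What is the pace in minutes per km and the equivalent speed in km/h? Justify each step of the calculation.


Pace = time / distance = 38.89 min / 9.15 km = 4.2503 min/km
Speed = distance / time_in_hours = 9.15 / 0.6482 hr
Speed = 14.1167 km/h

4.2503 min/km, 14.1167 km/h


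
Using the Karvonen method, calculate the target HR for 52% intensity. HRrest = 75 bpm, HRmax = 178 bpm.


Target = HRrest + pct*(HRmax - HRrest)
Heart rate reserve = HRmax - HRrest = 178 - 75 = 103 bpm
Fraction = 52% = 0.52
Target = 75 + 0.52 * 103
Target = 75 + 53.56 = 128.56 bpm

128.56 bpm


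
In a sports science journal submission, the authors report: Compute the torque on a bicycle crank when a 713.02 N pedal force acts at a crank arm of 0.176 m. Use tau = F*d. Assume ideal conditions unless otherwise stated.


tau = F * d
tau = 713.02 * 0.176
tau = 125.4915 N*m

125.4915 N*m


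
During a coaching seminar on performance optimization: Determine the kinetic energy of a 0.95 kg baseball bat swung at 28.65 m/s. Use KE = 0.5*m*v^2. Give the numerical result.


KE = 0.5 * m * v^2
KE = 0.5 * 0.95 * 28.65^2
KE = 0.5 * 0.95 * 820.8225 = 389.8907 J

389.8907 J


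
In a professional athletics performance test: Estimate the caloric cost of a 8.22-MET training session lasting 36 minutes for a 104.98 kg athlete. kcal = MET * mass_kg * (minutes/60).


kcal = MET * mass * time_hr
Convert time: 36 min = 0.6 hr
kcal = 8.22 * 104.98 * 0.6
kcal = 517.7614 kcal

517.7614 kcal


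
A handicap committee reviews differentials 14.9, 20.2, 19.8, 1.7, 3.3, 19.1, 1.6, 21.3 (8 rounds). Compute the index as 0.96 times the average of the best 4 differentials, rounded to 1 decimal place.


All differentials: 14.9, 20.2, 19.8, 1.7, 3.3, 19.1, 1.6, 21.3
Sorted: 1.6, 1.7, 3.3, 14.9, 19.1, 19.8, 20.2, 21.3
Best 4: 1.6, 1.7, 3.3, 14.9
Average of best = 21.5 / 4 = 5.375
Raw index = 5.375 * 0.96 = 5.16
Handicap index = round(5.16, 1) = 5.2

5.2


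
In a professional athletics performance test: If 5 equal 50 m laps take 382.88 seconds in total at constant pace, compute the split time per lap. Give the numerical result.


Split time = total_time / n_laps = 382.88 / 5
Split time = 76.576 s per lap

76.576 s


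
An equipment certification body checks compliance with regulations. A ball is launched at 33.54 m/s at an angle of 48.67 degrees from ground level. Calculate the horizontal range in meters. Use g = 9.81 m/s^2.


R = v^2 * sin(2*theta) / g
Convert angle to radians: theta = 48.67 deg = 0.8495 rad
sin(2*theta) = sin(1.6989) = 0.9918
R = 33.54^2 * 0.9918 / 9.81
R = 1124.9316 * 0.9918 / 9.81 = 113.7322 m

113.7322 m


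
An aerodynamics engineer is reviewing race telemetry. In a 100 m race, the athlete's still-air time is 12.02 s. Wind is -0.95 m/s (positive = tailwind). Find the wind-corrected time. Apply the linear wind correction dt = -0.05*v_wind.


dt = -0.05 * v_wind = -0.05 * -0.95 = 0.0475 s
t_corrected = t_still + dt = 12.02 + (0.0475)
t_corrected = 12.0675 s

12.0675 s


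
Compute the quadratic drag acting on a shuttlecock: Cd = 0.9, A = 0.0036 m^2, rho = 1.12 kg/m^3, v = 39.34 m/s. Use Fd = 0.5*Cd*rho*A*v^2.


Fd = 0.5 * Cd * rho * A * v^2
Fd = 0.5 * 0.9 * 1.12 * 0.0036 * 39.34^2
v^2 = 1547.6356
Fd = 0.5 * 0.9 * 1.12 * 0.0036 * 1547.6356 = 2.808 N

2.808 N


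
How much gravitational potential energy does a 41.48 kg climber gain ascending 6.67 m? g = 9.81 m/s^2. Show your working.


PE = m * g * h
PE = 41.48 * 9.81 * 6.67
PE = 406.9188 * 6.67 = 2714.1484 J

2714.1484 J


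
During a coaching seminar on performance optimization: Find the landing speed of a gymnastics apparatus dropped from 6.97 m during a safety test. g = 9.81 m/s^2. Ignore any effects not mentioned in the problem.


v = sqrt(2 * g * h)
v = sqrt(2 * 9.81 * 6.97)
v = sqrt(136.7514) = 11.6941 m/s

11.6941 m/s


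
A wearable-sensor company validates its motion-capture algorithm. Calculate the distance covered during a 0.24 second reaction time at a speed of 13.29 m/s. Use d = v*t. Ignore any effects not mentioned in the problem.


d = v * t
d = 13.29 * 0.24
d = 3.1896 m

3.1896 m


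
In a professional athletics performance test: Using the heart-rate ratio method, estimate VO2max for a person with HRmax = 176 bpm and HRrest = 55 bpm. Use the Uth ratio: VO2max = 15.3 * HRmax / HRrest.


VO2max = 15.3 * HRmax / HRrest
VO2max = 15.3 * 176 / 55
VO2max = 2692.8 / 55 = 48.96 mL/kg/min

48.96 mL/kg/min


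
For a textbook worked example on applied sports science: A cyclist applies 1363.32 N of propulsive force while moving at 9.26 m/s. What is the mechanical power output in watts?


P = F * v
P = 1363.32 * 9.26
P = 12624.3432 W

12624.3432 W


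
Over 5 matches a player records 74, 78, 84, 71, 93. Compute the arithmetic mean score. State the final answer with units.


Average = sum / n
Sum = 400
Average = 400 / 5 = 80

80


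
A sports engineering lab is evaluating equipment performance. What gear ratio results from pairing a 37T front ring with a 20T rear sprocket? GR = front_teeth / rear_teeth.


GR = front_teeth / rear_teeth
GR = 37 / 20
GR = 1.85

1.85


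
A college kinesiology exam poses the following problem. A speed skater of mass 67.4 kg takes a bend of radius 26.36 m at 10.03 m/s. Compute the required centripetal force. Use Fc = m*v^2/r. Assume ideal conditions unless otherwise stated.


Fc = m * v^2 / r
v^2 = 10.03^2 = 100.6009
Fc = 67.4 * 100.6009 / 26.36
Fc = 6780.5007 / 26.36 = 257.2269 N

257.2269 N


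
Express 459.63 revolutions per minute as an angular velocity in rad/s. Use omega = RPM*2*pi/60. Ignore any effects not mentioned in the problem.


omega = RPM * 2 * pi / 60
omega = 459.63 * 2 * 3.14159 / 60
omega = 2887.9405 / 60 = 48.1323 rad/s

48.1323 rad/s


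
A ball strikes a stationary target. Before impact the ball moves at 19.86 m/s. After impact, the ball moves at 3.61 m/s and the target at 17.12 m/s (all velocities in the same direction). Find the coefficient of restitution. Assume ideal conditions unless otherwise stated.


e = (v2_after - v1_after) / (v1_before - v2_before)
Numerator = 17.12 - 3.61 = 13.51
Denominator = 19.86 - 0 = 19.86
e = 13.51 / 19.86 = 0.6803

0.6803


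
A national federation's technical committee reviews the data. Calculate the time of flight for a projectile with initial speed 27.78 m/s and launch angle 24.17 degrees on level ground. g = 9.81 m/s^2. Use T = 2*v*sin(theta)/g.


T = 2*v*sin(theta)/g
sin(theta) = sin(24.17 deg) = 0.4094
T = 2*27.78*0.4094 / 9.81
T = 22.7488 / 9.81 = 2.3189 s

2.3189 s


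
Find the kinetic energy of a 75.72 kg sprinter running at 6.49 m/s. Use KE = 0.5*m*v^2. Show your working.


KE = 0.5 * m * v^2
KE = 0.5 * 75.72 * 6.49^2
KE = 0.5 * 75.72 * 42.1201 = 1594.667 J

1594.667 J


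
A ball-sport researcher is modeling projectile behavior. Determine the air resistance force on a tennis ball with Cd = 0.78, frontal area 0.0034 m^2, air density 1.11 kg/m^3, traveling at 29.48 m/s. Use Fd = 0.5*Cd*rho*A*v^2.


Fd = 0.5 * Cd * rho * A * v^2
Fd = 0.5 * 0.78 * 1.11 * 0.0034 * 29.48^2
v^2 = 869.0704
Fd = 0.5 * 0.78 * 1.11 * 0.0034 * 869.0704 = 1.2791 N

1.2791 N


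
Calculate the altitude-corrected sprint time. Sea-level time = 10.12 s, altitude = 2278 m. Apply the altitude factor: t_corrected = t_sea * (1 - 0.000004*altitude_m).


Correction factor = 1 - 0.000004 * 2278 = 0.990888
t_corrected = t_sea * factor = 10.12 * 0.990888
t_corrected = 10.0278 s

10.0278 s


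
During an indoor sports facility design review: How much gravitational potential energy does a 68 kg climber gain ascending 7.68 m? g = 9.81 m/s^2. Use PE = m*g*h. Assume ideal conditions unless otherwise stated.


PE = m * g * h
PE = 68 * 9.81 * 7.68
PE = 667.08 * 7.68 = 5123.1744 J

5123.1744 J


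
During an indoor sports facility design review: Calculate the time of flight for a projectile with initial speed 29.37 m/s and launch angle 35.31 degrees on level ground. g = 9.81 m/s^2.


T = 2*v*sin(theta)/g
sin(theta) = sin(35.31 deg) = 0.578
T = 2*29.37*0.578 / 9.81
T = 33.9517 / 9.81 = 3.4609 s

3.4609 s


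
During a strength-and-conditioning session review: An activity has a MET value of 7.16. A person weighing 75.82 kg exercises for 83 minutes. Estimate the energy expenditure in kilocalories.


kcal = MET * mass * time_hr
Convert time: 83 min = 1.3833 hr
kcal = 7.16 * 75.82 * 1.3833
kcal = 750.9718 kcal

750.9718 kcal


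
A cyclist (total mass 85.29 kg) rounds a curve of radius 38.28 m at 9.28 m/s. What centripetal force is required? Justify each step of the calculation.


Fc = m * v^2 / r
v^2 = 9.28^2 = 86.1184
Fc = 85.29 * 86.1184 / 38.28
Fc = 7345.0383 / 38.28 = 191.8767 N

191.8767 N


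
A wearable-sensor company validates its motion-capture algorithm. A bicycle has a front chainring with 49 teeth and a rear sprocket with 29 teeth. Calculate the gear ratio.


GR = front_teeth / rear_teeth
GR = 49 / 29
GR = 1.6897

1.6897


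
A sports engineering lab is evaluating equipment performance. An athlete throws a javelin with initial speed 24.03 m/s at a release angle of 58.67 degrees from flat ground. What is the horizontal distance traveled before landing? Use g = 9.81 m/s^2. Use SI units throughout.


R = v^2 * sin(2*theta) / g
Convert angle to radians: theta = 58.67 deg = 1.024 rad
sin(2*theta) = sin(2.048) = 0.8883
R = 24.03^2 * 0.8883 / 9.81
R = 577.4409 * 0.8883 / 9.81 = 52.2874 m

52.2874 m


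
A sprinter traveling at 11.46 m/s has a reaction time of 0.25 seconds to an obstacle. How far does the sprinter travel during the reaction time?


d = v * t
d = 11.46 * 0.25
d = 2.865 m

2.865 m


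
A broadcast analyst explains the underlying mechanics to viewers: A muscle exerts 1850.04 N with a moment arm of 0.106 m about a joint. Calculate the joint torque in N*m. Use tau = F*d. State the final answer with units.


tau = F * d
tau = 1850.04 * 0.106
tau = 196.1042 N*m

196.1042 N*m


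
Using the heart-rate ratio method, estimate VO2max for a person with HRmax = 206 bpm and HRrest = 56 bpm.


VO2max = 15.3 * HRmax / HRrest
VO2max = 15.3 * 206 / 56
VO2max = 3151.8 / 56 = 56.2821 mL/kg/min

56.2821 mL/kg/min


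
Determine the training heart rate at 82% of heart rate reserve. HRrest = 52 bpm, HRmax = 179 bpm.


Target = HRrest + pct*(HRmax - HRrest)
Heart rate reserve = HRmax - HRrest = 179 - 52 = 127 bpm
Fraction = 82% = 0.82
Target = 52 + 0.82 * 127
Target = 52 + 104.14 = 156.14 bpm

156.14 bpm


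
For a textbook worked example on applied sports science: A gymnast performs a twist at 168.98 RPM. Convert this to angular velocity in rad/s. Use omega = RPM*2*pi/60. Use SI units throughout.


omega = RPM * 2 * pi / 60
omega = 168.98 * 2 * 3.14159 / 60
omega = 1061.7327 / 60 = 17.6955 rad/s

17.6955 rad/s


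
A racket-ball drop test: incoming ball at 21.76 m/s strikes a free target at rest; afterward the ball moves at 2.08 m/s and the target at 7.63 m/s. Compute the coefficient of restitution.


e = (v2_after - v1_after) / (v1_before - v2_before)
Numerator = 7.63 - 2.08 = 5.55
Denominator = 21.76 - 0 = 21.76
e = 5.55 / 21.76 = 0.2551

0.2551


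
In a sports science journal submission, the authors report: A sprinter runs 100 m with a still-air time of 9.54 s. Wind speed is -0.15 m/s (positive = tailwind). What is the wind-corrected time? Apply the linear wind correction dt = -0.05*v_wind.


dt = -0.05 * v_wind = -0.05 * -0.15 = 0.0075 s
t_corrected = t_still + dt = 9.54 + (0.0075)
t_corrected = 9.5475 s

9.5475 s


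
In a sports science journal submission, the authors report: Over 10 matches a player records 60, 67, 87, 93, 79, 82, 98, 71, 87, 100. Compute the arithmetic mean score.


Average = sum / n
Sum = 824
Average = 824 / 10 = 82.4

82.4


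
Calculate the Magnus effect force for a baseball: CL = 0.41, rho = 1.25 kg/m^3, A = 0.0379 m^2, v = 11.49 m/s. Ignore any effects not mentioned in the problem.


FM = 0.5 * CL * rho * A * v^2
FM = 0.5 * 0.41 * 1.25 * 0.0379 * 11.49^2
v^2 = 132.0201
FM = 0.5 * 0.41 * 1.25 * 0.0379 * 132.0201 = 1.2822 N

1.2822 N


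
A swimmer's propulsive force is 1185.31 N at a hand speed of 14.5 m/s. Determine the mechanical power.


P = F * v
P = 1185.31 * 14.5
P = 17186.995 W

17186.995 W


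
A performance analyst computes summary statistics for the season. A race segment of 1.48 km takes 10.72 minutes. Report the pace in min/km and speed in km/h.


Pace = time / distance = 10.72 min / 1.48 km = 7.2432 min/km
Speed = distance / time_in_hours = 1.48 / 0.1787 hr
Speed = 8.2836 km/h

7.2432 min/km, 8.2836 km/h


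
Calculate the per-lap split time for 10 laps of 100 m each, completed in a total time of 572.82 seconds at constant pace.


Split time = total_time / n_laps = 572.82 / 10
Split time = 57.282 s per lap

57.282 s


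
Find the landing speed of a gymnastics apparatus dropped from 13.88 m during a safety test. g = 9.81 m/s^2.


v = sqrt(2 * g * h)
v = sqrt(2 * 9.81 * 13.88)
v = sqrt(272.3256) = 16.5023 m/s

16.5023 m/s


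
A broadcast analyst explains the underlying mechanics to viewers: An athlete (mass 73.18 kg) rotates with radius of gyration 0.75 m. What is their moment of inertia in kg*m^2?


I = m * k^2
I = 73.18 * 0.75^2
I = 73.18 * 0.5625 = 41.1638 kg*m^2

41.1638 kg*m^2


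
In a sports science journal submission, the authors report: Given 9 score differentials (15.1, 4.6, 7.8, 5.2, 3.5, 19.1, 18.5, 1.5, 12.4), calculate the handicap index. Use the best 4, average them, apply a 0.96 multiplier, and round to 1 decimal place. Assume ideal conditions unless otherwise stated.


All differentials: 15.1, 4.6, 7.8, 5.2, 3.5, 19.1, 18.5, 1.5, 12.4
Sorted: 1.5, 3.5, 4.6, 5.2, 7.8, 12.4, 15.1, 18.5, 19.1
Best 4: 1.5, 3.5, 4.6, 5.2
Average of best = 14.8 / 4 = 3.7
Raw index = 3.7 * 0.96 = 3.552
Handicap index = round(3.552, 1) = 3.6

3.6


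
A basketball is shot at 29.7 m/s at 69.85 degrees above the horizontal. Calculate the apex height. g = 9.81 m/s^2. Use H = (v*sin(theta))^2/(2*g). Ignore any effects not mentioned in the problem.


H = (v*sin(theta))^2 / (2*g)
vy = v*sin(theta) = 29.7 * sin(69.85 deg) = 27.8822 m/s
H = vy^2 / (2*g) = 777.4161 / (2*9.81)
H = 777.4161 / 19.62 = 39.6237 m

39.6237 m


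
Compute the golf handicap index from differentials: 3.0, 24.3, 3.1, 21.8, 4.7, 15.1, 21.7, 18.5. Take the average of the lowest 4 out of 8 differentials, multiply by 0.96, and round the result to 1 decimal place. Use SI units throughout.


All differentials: 3.0, 24.3, 3.1, 21.8, 4.7, 15.1, 21.7, 18.5
Sorted: 3.0, 3.1, 4.7, 15.1, 18.5, 21.7, 21.8, 24.3
Best 4: 3.0, 3.1, 4.7, 15.1
Average of best = 25.9 / 4 = 6.475
Raw index = 6.475 * 0.96 = 6.216
Handicap index = round(6.216, 1) = 6.2

6.2


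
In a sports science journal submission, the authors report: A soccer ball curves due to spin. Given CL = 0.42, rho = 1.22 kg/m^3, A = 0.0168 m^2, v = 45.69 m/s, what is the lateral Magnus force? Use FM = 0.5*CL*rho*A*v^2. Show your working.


FM = 0.5 * CL * rho * A * v^2
FM = 0.5 * 0.42 * 1.22 * 0.0168 * 45.69^2
v^2 = 2087.5761
FM = 0.5 * 0.42 * 1.22 * 0.0168 * 2087.5761 = 8.9853 N

8.9853 N


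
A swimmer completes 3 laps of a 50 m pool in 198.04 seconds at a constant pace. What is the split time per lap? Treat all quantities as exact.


Split time = total_time / n_laps = 198.04 / 3
Split time = 66.0133 s per lap

66.0133 s


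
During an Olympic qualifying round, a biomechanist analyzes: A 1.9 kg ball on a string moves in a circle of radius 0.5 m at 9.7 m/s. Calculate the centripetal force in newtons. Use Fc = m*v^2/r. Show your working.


Fc = m * v^2 / r
v^2 = 9.7^2 = 94.09
Fc = 1.9 * 94.09 / 0.5
Fc = 178.771 / 0.5 = 357.542 N

357.542 N


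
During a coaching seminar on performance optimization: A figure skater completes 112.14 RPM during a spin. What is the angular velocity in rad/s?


omega = RPM * 2 * pi / 60
omega = 112.14 * 2 * 3.14159 / 60
omega = 704.5964 / 60 = 11.7433 rad/s

11.7433 rad/s


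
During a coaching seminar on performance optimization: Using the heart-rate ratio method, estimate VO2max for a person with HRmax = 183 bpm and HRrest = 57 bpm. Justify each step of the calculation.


VO2max = 15.3 * HRmax / HRrest
VO2max = 15.3 * 183 / 57
VO2max = 2799.9 / 57 = 49.1211 mL/kg/min

49.1211 mL/kg/min


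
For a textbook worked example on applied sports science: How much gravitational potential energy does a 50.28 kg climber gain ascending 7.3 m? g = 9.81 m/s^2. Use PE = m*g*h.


PE = m * g * h
PE = 50.28 * 9.81 * 7.3
PE = 493.2468 * 7.3 = 3600.7016 J

3600.7016 J


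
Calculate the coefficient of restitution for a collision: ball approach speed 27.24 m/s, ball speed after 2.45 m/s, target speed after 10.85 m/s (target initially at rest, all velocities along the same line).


e = (v2_after - v1_after) / (v1_before - v2_before)
Numerator = 10.85 - 2.45 = 8.4
Denominator = 27.24 - 0 = 27.24
e = 8.4 / 27.24 = 0.3084

0.3084


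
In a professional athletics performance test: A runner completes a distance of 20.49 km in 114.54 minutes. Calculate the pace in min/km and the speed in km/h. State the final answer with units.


Pace = time / distance = 114.54 min / 20.49 km = 5.59 min/km
Speed = distance / time_in_hours = 20.49 / 1.909 hr
Speed = 10.7334 km/h

5.59 min/km, 10.7334 km/h


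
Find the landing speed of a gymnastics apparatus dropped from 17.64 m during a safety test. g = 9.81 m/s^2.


v = sqrt(2 * g * h)
v = sqrt(2 * 9.81 * 17.64)
v = sqrt(346.0968) = 18.6037 m/s

18.6037 m/s


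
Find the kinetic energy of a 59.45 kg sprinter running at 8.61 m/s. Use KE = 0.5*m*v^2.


KE = 0.5 * m * v^2
KE = 0.5 * 59.45 * 8.61^2
KE = 0.5 * 59.45 * 74.1321 = 2203.5767 J

2203.5767 J


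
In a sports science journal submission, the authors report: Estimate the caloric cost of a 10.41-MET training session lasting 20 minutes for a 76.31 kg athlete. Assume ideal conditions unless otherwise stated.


kcal = MET * mass * time_hr
Convert time: 20 min = 0.3333 hr
kcal = 10.41 * 76.31 * 0.3333
kcal = 264.7957 kcal

264.7957 kcal


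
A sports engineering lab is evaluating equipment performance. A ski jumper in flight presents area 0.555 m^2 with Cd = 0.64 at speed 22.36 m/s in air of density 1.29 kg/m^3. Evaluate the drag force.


Fd = 0.5 * Cd * rho * A * v^2
Fd = 0.5 * 0.64 * 1.29 * 0.555 * 22.36^2
v^2 = 499.9696
Fd = 0.5 * 0.64 * 1.29 * 0.555 * 499.9696 = 114.545 N

114.545 N


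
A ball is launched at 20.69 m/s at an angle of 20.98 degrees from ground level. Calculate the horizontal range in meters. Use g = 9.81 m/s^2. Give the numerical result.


R = v^2 * sin(2*theta) / g
Convert angle to radians: theta = 20.98 deg = 0.3662 rad
sin(2*theta) = sin(0.7323) = 0.6686
R = 20.69^2 * 0.6686 / 9.81
R = 428.0761 * 0.6686 / 9.81 = 29.176 m

29.176 m


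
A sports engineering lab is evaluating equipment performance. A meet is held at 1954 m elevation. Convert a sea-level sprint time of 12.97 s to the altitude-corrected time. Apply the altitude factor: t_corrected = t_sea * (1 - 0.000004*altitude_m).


Correction factor = 1 - 0.000004 * 1954 = 0.992184
t_corrected = t_sea * factor = 12.97 * 0.992184
t_corrected = 12.8686 s

12.8686 s


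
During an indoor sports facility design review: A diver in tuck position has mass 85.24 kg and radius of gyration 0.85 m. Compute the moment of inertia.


I = m * k^2
I = 85.24 * 0.85^2
I = 85.24 * 0.7225 = 61.5859 kg*m^2

61.5859 kg*m^2


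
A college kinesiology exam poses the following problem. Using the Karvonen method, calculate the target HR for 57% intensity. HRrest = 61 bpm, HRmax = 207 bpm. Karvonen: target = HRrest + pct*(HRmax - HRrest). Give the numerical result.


Target = HRrest + pct*(HRmax - HRrest)
Heart rate reserve = HRmax - HRrest = 207 - 61 = 146 bpm
Fraction = 57% = 0.57
Target = 61 + 0.57 * 146
Target = 61 + 83.22 = 144.22 bpm

144.22 bpm


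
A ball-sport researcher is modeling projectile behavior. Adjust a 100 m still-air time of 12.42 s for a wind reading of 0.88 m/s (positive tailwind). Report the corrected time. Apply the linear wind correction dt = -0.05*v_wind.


dt = -0.05 * v_wind = -0.05 * 0.88 = -0.044 s
t_corrected = t_still + dt = 12.42 + (-0.044)
t_corrected = 12.376 s

12.376 s


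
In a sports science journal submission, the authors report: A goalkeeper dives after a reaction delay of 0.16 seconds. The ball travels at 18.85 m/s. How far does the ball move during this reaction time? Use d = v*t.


d = v * t
d = 18.85 * 0.16
d = 3.016 m

3.016 m


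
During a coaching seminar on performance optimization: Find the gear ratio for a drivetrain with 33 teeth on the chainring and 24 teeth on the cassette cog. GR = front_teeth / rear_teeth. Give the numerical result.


GR = front_teeth / rear_teeth
GR = 33 / 24
GR = 1.375

1.375


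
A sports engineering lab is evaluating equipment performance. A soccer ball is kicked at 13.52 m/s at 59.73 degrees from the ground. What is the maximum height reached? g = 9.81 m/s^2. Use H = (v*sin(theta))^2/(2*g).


H = (v*sin(theta))^2 / (2*g)
vy = v*sin(theta) = 13.52 * sin(59.73 deg) = 11.6767 m/s
H = vy^2 / (2*g) = 136.3448 / (2*9.81)
H = 136.3448 / 19.62 = 6.9493 m

6.9493 m


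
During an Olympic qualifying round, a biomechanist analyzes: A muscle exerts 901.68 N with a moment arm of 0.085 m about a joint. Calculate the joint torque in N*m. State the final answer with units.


tau = F * d
tau = 901.68 * 0.085
tau = 76.6428 N*m

76.6428 N*m


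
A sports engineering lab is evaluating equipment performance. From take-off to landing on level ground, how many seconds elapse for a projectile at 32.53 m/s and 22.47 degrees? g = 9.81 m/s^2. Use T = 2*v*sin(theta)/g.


T = 2*v*sin(theta)/g
sin(theta) = sin(22.47 deg) = 0.3822
T = 2*32.53*0.3822 / 9.81
T = 24.8659 / 9.81 = 2.5348 s

2.5348 s


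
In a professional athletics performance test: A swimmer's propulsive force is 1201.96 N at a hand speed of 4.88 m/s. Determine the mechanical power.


P = F * v
P = 1201.96 * 4.88
P = 5865.5648 W

5865.5648 W


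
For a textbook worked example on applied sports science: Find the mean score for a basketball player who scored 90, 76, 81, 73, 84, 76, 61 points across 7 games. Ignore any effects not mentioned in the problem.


Average = sum / n
Sum = 541
Average = 541 / 7 = 77.2857

77.2857


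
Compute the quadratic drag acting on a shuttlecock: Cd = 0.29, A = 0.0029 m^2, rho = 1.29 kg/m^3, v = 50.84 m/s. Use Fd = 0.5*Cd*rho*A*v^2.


Fd = 0.5 * Cd * rho * A * v^2
Fd = 0.5 * 0.29 * 1.29 * 0.0029 * 50.84^2
v^2 = 2584.7056
Fd = 0.5 * 0.29 * 1.29 * 0.0029 * 2584.7056 = 1.4021 N

1.4021 N


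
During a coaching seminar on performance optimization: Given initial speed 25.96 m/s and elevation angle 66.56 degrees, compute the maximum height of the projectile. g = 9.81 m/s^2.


H = (v*sin(theta))^2 / (2*g)
vy = v*sin(theta) = 25.96 * sin(66.56 deg) = 23.8177 m/s
H = vy^2 / (2*g) = 567.2831 / (2*9.81)
H = 567.2831 / 19.62 = 28.9135 m

28.9135 m


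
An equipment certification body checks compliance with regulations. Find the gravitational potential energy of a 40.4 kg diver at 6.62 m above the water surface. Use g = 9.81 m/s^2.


PE = m * g * h
PE = 40.4 * 9.81 * 6.62
PE = 396.324 * 6.62 = 2623.6649 J

2623.6649 J


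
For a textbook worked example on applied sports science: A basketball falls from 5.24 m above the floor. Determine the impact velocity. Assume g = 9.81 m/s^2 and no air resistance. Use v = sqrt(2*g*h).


v = sqrt(2 * g * h)
v = sqrt(2 * 9.81 * 5.24)
v = sqrt(102.8088) = 10.1395 m/s

10.1395 m/s


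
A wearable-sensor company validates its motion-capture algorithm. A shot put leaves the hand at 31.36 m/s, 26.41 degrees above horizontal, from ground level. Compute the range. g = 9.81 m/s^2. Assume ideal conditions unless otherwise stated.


R = v^2 * sin(2*theta) / g
Convert angle to radians: theta = 26.41 deg = 0.4609 rad
sin(2*theta) = sin(0.9219) = 0.7967
R = 31.36^2 * 0.7967 / 9.81
R = 983.4496 * 0.7967 / 9.81 = 79.873 m

79.873 m


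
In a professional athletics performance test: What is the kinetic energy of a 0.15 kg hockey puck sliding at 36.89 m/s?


KE = 0.5 * m * v^2
KE = 0.5 * 0.15 * 36.89^2
KE = 0.5 * 0.15 * 1360.8721 = 102.0654 J

102.0654 J


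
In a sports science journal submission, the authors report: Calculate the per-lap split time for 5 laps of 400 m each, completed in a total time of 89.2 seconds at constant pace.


Split time = total_time / n_laps = 89.2 / 5
Split time = 17.84 s per lap

17.84 s


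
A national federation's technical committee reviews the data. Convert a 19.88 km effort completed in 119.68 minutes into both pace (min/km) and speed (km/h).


Pace = time / distance = 119.68 min / 19.88 km = 6.0201 min/km
Speed = distance / time_in_hours = 19.88 / 1.9947 hr
Speed = 9.9666 km/h

6.0201 min/km, 9.9666 km/h


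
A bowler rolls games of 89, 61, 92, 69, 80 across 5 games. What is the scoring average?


Average = sum / n
Sum = 391
Average = 391 / 5 = 78.2

78.2


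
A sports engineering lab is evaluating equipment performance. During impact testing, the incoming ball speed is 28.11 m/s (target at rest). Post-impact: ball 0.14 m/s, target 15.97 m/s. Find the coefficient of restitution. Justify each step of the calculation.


e = (v2_after - v1_after) / (v1_before - v2_before)
Numerator = 15.97 - 0.14 = 15.83
Denominator = 28.11 - 0 = 28.11
e = 15.83 / 28.11 = 0.5631

0.5631


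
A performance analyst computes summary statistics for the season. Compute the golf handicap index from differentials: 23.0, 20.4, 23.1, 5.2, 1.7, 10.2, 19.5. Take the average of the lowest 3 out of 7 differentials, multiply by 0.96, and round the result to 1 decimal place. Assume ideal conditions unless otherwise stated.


All differentials: 23.0, 20.4, 23.1, 5.2, 1.7, 10.2, 19.5
Sorted: 1.7, 5.2, 10.2, 19.5, 20.4, 23.0, 23.1
Best 3: 1.7, 5.2, 10.2
Average of best = 17.1 / 3 = 5.7
Raw index = 5.7 * 0.96 = 5.472
Handicap index = round(5.472, 1) = 5.5

5.5


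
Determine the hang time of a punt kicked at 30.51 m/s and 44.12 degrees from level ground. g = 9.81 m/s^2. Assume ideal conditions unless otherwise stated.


T = 2*v*sin(theta)/g
sin(theta) = sin(44.12 deg) = 0.6962
T = 2*30.51*0.6962 / 9.81
T = 42.4799 / 9.81 = 4.3303 s

4.3303 s


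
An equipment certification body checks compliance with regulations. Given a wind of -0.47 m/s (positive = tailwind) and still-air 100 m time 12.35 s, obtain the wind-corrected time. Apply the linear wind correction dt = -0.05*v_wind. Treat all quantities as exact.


dt = -0.05 * v_wind = -0.05 * -0.47 = 0.0235 s
t_corrected = t_still + dt = 12.35 + (0.0235)
t_corrected = 12.3735 s

12.3735 s


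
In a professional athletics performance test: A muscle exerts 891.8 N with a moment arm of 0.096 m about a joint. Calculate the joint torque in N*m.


tau = F * d
tau = 891.8 * 0.096
tau = 85.6128 N*m

85.6128 N*m


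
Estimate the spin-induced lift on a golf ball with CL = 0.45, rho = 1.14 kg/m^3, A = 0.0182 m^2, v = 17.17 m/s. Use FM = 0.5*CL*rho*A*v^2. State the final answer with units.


FM = 0.5 * CL * rho * A * v^2
FM = 0.5 * 0.45 * 1.14 * 0.0182 * 17.17^2
v^2 = 294.8089
FM = 0.5 * 0.45 * 1.14 * 0.0182 * 294.8089 = 1.3763 N

1.3763 N


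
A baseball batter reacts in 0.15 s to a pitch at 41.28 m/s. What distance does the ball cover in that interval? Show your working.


d = v * t
d = 41.28 * 0.15
d = 6.192 m

6.192 m


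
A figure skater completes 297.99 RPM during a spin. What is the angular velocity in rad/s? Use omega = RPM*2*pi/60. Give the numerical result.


omega = RPM * 2 * pi / 60
omega = 297.99 * 2 * 3.14159 / 60
omega = 1872.3264 / 60 = 31.2054 rad/s

31.2054 rad/s


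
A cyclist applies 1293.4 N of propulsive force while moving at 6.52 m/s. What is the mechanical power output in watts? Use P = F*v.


P = F * v
P = 1293.4 * 6.52
P = 8432.968 W

8432.968 W


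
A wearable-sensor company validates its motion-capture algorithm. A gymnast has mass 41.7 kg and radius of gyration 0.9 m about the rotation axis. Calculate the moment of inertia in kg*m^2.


I = m * k^2
I = 41.7 * 0.9^2
I = 41.7 * 0.81 = 33.777 kg*m^2

33.777 kg*m^2


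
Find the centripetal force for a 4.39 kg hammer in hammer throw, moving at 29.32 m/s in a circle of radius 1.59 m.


Fc = m * v^2 / r
v^2 = 29.32^2 = 859.6624
Fc = 4.39 * 859.6624 / 1.59
Fc = 3773.9179 / 1.59 = 2373.5333 N

2373.5333 N


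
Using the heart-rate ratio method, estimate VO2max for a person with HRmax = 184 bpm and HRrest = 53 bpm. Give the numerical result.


VO2max = 15.3 * HRmax / HRrest
VO2max = 15.3 * 184 / 53
VO2max = 2815.2 / 53 = 53.117 mL/kg/min

53.117 mL/kg/min


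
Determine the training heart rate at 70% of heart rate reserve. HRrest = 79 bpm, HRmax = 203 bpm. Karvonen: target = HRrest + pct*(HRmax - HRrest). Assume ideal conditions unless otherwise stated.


Target = HRrest + pct*(HRmax - HRrest)
Heart rate reserve = HRmax - HRrest = 203 - 79 = 124 bpm
Fraction = 70% = 0.7
Target = 79 + 0.7 * 124
Target = 79 + 86.8 = 165.8 bpm

165.8 bpm


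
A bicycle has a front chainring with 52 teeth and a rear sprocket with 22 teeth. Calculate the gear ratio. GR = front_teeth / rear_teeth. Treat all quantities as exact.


GR = front_teeth / rear_teeth
GR = 52 / 22
GR = 2.3636

2.3636


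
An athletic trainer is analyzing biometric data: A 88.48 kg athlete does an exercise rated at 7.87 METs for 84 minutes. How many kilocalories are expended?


kcal = MET * mass * time_hr
Convert time: 84 min = 1.4 hr
kcal = 7.87 * 88.48 * 1.4
kcal = 974.8726 kcal

974.8726 kcal


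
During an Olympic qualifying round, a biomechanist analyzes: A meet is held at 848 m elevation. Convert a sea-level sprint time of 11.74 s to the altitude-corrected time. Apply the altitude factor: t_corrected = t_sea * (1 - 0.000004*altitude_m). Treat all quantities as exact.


Correction factor = 1 - 0.000004 * 848 = 0.996608
t_corrected = t_sea * factor = 11.74 * 0.996608
t_corrected = 11.7002 s

11.7002 s


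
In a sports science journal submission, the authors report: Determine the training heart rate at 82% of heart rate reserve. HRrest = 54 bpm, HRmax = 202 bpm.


Target = HRrest + pct*(HRmax - HRrest)
Heart rate reserve = HRmax - HRrest = 202 - 54 = 148 bpm
Fraction = 82% = 0.82
Target = 54 + 0.82 * 148
Target = 54 + 121.36 = 175.36 bpm

175.36 bpm


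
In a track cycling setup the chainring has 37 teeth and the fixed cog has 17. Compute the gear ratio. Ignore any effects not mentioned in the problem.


GR = front_teeth / rear_teeth
GR = 37 / 17
GR = 2.1765

2.1765


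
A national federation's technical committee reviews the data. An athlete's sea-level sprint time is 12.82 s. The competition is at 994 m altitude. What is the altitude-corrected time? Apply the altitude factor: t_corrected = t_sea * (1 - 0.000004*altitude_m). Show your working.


Correction factor = 1 - 0.000004 * 994 = 0.996024
t_corrected = t_sea * factor = 12.82 * 0.996024
t_corrected = 12.769 s

12.769 s


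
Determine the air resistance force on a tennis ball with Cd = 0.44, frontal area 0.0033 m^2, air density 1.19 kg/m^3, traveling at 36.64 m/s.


Fd = 0.5 * Cd * rho * A * v^2
Fd = 0.5 * 0.44 * 1.19 * 0.0033 * 36.64^2
v^2 = 1342.4896
Fd = 0.5 * 0.44 * 1.19 * 0.0033 * 1342.4896 = 1.1598 N

1.1598 N


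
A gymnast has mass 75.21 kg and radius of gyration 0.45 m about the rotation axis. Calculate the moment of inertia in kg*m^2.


I = m * k^2
I = 75.21 * 0.45^2
I = 75.21 * 0.2025 = 15.23 kg*m^2

15.23 kg*m^2


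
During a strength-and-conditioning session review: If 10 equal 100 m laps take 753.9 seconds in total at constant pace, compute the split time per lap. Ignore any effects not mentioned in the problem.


Split time = total_time / n_laps = 753.9 / 10
Split time = 75.39 s per lap

75.39 s


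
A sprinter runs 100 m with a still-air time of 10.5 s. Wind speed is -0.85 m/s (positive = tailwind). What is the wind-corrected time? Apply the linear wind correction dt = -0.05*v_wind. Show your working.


dt = -0.05 * v_wind = -0.05 * -0.85 = 0.0425 s
t_corrected = t_still + dt = 10.5 + (0.0425)
t_corrected = 10.5425 s

10.5425 s


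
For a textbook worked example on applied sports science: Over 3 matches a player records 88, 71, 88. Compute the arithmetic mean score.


Average = sum / n
Sum = 247
Average = 247 / 3 = 82.3333

82.3333


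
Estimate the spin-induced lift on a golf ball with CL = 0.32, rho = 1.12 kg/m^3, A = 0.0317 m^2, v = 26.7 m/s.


FM = 0.5 * CL * rho * A * v^2
FM = 0.5 * 0.32 * 1.12 * 0.0317 * 26.7^2
v^2 = 712.89
FM = 0.5 * 0.32 * 1.12 * 0.0317 * 712.89 = 4.0497 N

4.0497 N


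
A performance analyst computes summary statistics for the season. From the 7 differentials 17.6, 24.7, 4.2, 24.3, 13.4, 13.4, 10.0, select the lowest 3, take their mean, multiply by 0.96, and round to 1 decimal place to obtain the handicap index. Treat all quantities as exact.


All differentials: 17.6, 24.7, 4.2, 24.3, 13.4, 13.4, 10.0
Sorted: 4.2, 10.0, 13.4, 13.4, 17.6, 24.3, 24.7
Best 3: 4.2, 10.0, 13.4
Average of best = 27.6 / 3 = 9.2
Raw index = 9.2 * 0.96 = 8.832
Handicap index = round(8.832, 1) = 8.8

8.8


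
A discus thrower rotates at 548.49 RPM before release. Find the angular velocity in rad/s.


omega = RPM * 2 * pi / 60
omega = 548.49 * 2 * 3.14159 / 60
omega = 3446.2643 / 60 = 57.4377 rad/s

57.4377 rad/s


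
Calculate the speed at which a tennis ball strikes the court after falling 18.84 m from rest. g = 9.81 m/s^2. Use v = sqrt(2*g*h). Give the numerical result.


v = sqrt(2 * g * h)
v = sqrt(2 * 9.81 * 18.84)
v = sqrt(369.6408) = 19.226 m/s

19.226 m/s


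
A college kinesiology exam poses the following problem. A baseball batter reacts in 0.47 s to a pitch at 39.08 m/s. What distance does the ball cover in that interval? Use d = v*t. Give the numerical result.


d = v * t
d = 39.08 * 0.47
d = 18.3676 m

18.3676 m


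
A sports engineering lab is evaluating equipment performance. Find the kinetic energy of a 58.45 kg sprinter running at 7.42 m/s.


KE = 0.5 * m * v^2
KE = 0.5 * 58.45 * 7.42^2
KE = 0.5 * 58.45 * 55.0564 = 1609.0233 J

1609.0233 J


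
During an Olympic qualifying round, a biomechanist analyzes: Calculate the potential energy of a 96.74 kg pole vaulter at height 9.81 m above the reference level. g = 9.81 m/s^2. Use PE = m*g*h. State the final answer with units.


PE = m * g * h
PE = 96.74 * 9.81 * 9.81
PE = 949.0194 * 9.81 = 9309.8803 J

9309.8803 J


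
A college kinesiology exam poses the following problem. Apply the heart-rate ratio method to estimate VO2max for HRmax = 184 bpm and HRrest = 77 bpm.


VO2max = 15.3 * HRmax / HRrest
VO2max = 15.3 * 184 / 77
VO2max = 2815.2 / 77 = 36.561 mL/kg/min

36.561 mL/kg/min


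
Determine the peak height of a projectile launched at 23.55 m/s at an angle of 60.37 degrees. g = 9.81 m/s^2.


H = (v*sin(theta))^2 / (2*g)
vy = v*sin(theta) = 23.55 * sin(60.37 deg) = 20.4705 m/s
H = vy^2 / (2*g) = 419.0419 / (2*9.81)
H = 419.0419 / 19.62 = 21.3579 m

21.3579 m


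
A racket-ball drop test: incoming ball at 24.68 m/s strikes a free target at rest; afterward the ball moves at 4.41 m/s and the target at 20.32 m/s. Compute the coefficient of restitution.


e = (v2_after - v1_after) / (v1_before - v2_before)
Numerator = 20.32 - 4.41 = 15.91
Denominator = 24.68 - 0 = 24.68
e = 15.91 / 24.68 = 0.6447

0.6447


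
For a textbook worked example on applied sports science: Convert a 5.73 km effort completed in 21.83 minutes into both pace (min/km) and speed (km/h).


Pace = time / distance = 21.83 min / 5.73 km = 3.8098 min/km
Speed = distance / time_in_hours = 5.73 / 0.3638 hr
Speed = 15.749 km/h

3.8098 min/km, 15.749 km/h


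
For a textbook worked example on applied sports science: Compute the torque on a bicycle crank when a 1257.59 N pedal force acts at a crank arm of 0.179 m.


tau = F * d
tau = 1257.59 * 0.179
tau = 225.1086 N*m

225.1086 N*m


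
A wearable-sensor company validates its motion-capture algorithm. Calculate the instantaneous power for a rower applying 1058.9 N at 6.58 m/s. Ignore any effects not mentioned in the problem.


P = F * v
P = 1058.9 * 6.58
P = 6967.562 W

6967.562 W


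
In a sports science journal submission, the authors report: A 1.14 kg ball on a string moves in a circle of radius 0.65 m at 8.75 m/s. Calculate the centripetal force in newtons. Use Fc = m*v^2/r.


Fc = m * v^2 / r
v^2 = 8.75^2 = 76.5625
Fc = 1.14 * 76.5625 / 0.65
Fc = 87.2812 / 0.65 = 134.2788 N

134.2788 N


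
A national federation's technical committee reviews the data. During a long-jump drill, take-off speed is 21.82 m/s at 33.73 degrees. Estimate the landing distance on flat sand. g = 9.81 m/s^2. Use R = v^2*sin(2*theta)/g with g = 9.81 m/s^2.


R = v^2 * sin(2*theta) / g
Convert angle to radians: theta = 33.73 deg = 0.5887 rad
sin(2*theta) = sin(1.1774) = 0.9236
R = 21.82^2 * 0.9236 / 9.81
R = 476.1124 * 0.9236 / 9.81 = 44.826 m

44.826 m


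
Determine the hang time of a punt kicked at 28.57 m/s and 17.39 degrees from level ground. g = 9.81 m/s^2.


T = 2*v*sin(theta)/g
sin(theta) = sin(17.39 deg) = 0.2989
T = 2*28.57*0.2989 / 9.81
T = 17.0777 / 9.81 = 1.7408 s

1.7408 s


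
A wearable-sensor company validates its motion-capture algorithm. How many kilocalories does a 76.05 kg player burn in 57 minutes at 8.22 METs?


kcal = MET * mass * time_hr
Convert time: 57 min = 0.95 hr
kcal = 8.22 * 76.05 * 0.95
kcal = 593.8744 kcal

593.8744 kcal


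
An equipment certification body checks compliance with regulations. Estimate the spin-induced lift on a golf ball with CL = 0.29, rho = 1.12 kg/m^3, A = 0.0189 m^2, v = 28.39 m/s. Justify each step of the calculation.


FM = 0.5 * CL * rho * A * v^2
FM = 0.5 * 0.29 * 1.12 * 0.0189 * 28.39^2
v^2 = 805.9921
FM = 0.5 * 0.29 * 1.12 * 0.0189 * 805.9921 = 2.4739 N

2.4739 N


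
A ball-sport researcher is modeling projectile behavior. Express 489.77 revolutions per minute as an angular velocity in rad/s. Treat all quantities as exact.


omega = RPM * 2 * pi / 60
omega = 489.77 * 2 * 3.14159 / 60
omega = 3077.3157 / 60 = 51.2886 rad/s

51.2886 rad/s


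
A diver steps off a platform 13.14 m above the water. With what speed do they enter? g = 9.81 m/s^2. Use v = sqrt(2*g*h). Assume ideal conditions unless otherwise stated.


v = sqrt(2 * g * h)
v = sqrt(2 * 9.81 * 13.14)
v = sqrt(257.8068) = 16.0564 m/s

16.0564 m/s


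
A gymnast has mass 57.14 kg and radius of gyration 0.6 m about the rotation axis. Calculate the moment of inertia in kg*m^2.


I = m * k^2
I = 57.14 * 0.6^2
I = 57.14 * 0.36 = 20.5704 kg*m^2

20.5704 kg*m^2


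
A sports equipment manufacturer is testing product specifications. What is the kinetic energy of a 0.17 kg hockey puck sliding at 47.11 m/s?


KE = 0.5 * m * v^2
KE = 0.5 * 0.17 * 47.11^2
KE = 0.5 * 0.17 * 2219.3521 = 188.6449 J

188.6449 J


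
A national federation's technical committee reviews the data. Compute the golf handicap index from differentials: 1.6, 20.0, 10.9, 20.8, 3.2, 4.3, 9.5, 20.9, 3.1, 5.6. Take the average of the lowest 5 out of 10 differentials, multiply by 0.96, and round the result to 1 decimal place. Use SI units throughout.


All differentials: 1.6, 20.0, 10.9, 20.8, 3.2, 4.3, 9.5, 20.9, 3.1, 5.6
Sorted: 1.6, 3.1, 3.2, 4.3, 5.6, 9.5, 10.9, 20.0, 20.8, 20.9
Best 5: 1.6, 3.1, 3.2, 4.3, 5.6
Average of best = 17.8 / 5 = 3.56
Raw index = 3.56 * 0.96 = 3.4176
Handicap index = round(3.4176, 1) = 3.4

3.4
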